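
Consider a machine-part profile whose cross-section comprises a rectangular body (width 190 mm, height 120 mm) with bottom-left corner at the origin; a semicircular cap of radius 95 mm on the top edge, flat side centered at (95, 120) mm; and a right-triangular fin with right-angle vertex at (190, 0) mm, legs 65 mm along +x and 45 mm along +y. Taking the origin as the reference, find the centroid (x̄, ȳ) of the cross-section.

x̄ = 99.44 mm, ȳ = 95.29 mm

rectangular body: A = 190 × 120 = 22800.00, centroid at (95.00, 60.00).
semicircular top: A = ½π·95² = 14176.44, centroid at (95.00, 160.32).
triangular fin: A = ½·65·45 = 1462.50, centroid at (211.67, 15.00).
ΣA = 38438.94 mm²
ΣAx̄ = (22800.00)(95.00) + (14176.44)(95.00) + (1462.50)(211.67) = 3822324.00 mm³
ΣAȳ = (22800.00)(60.00) + (14176.44)(160.32) + (1462.50)(15.00) = 3662693.26 mm³
x̄ = 3822324.00 / 38438.94 = 99.44 mm
ȳ = 3662693.26 / 38438.94 = 95.29 mm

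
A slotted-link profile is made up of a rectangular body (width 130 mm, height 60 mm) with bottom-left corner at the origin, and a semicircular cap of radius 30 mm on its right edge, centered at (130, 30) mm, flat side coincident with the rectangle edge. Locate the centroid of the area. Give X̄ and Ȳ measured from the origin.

rectangular body: A = 130 × 60 = 7800.00, centroid at (65.00, 30.00).
semicircular end: A = ½π·30² = 1413.72, centroid at (142.73, 30.00).
ΣA = 9213.72 mm²
ΣAX̄ = (7800.00)(65.00) + (1413.72)(142.73) = 708783.17 mm³
ΣAȲ = (7800.00)(30.00) + (1413.72)(30.00) = 276411.50 mm³
X̄ = 708783.17 / 9213.72 = 76.93 mm
Ȳ = 276411.50 / 9213.72 = 30.00 mm

X̄ = 76.93 mm, Ȳ = 30.00 mm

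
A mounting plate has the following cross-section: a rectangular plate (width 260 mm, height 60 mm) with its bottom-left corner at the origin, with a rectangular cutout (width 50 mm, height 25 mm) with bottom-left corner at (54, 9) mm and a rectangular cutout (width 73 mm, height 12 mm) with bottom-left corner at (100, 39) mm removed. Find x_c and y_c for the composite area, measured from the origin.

plate: A = 260 × 60 = 15600.00, centroid at (130.00, 30.00).
hole 1: A = −(50 × 25) = -1250.00, centroid at (79.00, 21.50).
hole 2: A = −(73 × 12) = -876.00, centroid at (136.50, 45.00).
ΣA = 13474.00 mm²
ΣAx_c = (15600.00)(130.00) + (-1250.00)(79.00) + (-876.00)(136.50) = 1809676.00 mm³
ΣAy_c = (15600.00)(30.00) + (-1250.00)(21.50) + (-876.00)(45.00) = 401705.00 mm³
x_c = 1809676.00 / 13474.00 = 134.31 mm
y_c = 401705.00 / 13474.00 = 29.81 mm

x_c = 134.31 mm, y_c = 29.81 mm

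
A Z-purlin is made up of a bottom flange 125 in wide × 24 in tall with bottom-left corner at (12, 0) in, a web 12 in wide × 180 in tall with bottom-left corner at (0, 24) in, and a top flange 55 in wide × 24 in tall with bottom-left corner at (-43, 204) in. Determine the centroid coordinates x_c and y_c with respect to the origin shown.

x_c = 33.33 in, y_c = 87.56 in

Part | A | x̄ᵢ | ȳᵢ | A·x̄ᵢ | A·ȳᵢ
bottom flange | 3000.00 | 74.50 | 12.00 | 223500.00 | 36000.00
web | 2160.00 | 6.00 | 114.00 | 12960.00 | 246240.00
top flange | 1320.00 | -15.50 | 216.00 | -20460.00 | 285120.00
Σ | 6480.00 |  |  | 216000.00 | 567360.00
x_c = 216000.00 / 6480.00 = 33.33 in
y_c = 567360.00 / 6480.00 = 87.56 in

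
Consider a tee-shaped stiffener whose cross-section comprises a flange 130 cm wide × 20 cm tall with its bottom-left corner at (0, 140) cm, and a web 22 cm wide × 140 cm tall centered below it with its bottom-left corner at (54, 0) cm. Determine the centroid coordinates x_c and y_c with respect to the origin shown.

x_c = 65.00 cm, y_c = 106.62 cm

web: A = 22 × 140 = 3080.00, centroid at (65.00, 70.00).
flange: A = 130 × 20 = 2600.00, centroid at (65.00, 150.00).
ΣA = 5680.00 cm², ΣAx_c = 369200.00 cm³, ΣAy_c = 605600.00 cm³.
x_c = 369200.00/5680.00 = 65.00 cm; y_c = 605600.00/5680.00 = 106.62 cm.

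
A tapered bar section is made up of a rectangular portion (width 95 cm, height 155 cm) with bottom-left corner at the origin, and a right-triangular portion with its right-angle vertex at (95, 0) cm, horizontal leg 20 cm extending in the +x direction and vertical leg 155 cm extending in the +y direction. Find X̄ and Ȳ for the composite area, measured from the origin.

X̄ = 52.66 cm, Ȳ = 75.04 cm

rectangular portion: A = 95 × 155 = 14725.00, centroid at (47.50, 77.50).
triangular portion: A = ½·20·155 = 1550.00, centroid at (101.67, 51.67).
ΣA = 16275.00 cm², ΣAX̄ = 857020.83 cm³, ΣAȲ = 1221270.83 cm³.
X̄ = 857020.83/16275.00 = 52.66 cm; Ȳ = 1221270.83/16275.00 = 75.04 cm.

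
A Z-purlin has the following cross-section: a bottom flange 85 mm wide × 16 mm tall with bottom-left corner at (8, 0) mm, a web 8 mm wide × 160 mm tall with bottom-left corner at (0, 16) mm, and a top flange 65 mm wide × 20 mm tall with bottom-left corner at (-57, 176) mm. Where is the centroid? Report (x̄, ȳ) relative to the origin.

x̄ = 10.65 mm, ȳ = 95.32 mm

bottom flange: A = 85 × 16 = 1360.00, centroid at (50.50, 8.00).
web: A = 8 × 160 = 1280.00, centroid at (4.00, 96.00).
top flange: A = 65 × 20 = 1300.00, centroid at (-24.50, 186.00).
ΣA = 3940.00 mm², ΣAx̄ = 41950.00 mm³, ΣAȳ = 375560.00 mm³.
x̄ = 41950.00/3940.00 = 10.65 mm; ȳ = 375560.00/3940.00 = 95.32 mm.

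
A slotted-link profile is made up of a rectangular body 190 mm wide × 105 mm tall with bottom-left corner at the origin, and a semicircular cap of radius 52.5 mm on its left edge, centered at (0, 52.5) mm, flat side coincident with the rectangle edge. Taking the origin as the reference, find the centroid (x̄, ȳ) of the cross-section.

x̄ = 74.09 mm, ȳ = 52.50 mm

rectangular body: A = 190 × 105 = 19950.00, centroid at (95.00, 52.50).
semicircular end: A = ½π·52.5² = 4329.51, centroid at (-22.28, 52.50).
ΣA = 24279.51 mm²
ΣAx̄ = (19950.00)(95.00) + (4329.51)(-22.28) = 1798781.25 mm³
ΣAȳ = (19950.00)(52.50) + (4329.51)(52.50) = 1274674.14 mm³
x̄ = 1798781.25 / 24279.51 = 74.09 mm
ȳ = 1274674.14 / 24279.51 = 52.50 mm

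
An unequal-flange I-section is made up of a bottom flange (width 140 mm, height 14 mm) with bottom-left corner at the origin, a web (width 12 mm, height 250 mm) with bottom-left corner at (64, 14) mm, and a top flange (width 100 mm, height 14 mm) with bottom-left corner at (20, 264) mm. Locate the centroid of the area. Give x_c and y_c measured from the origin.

bottom flange: A = 140 × 14 = 1960.00, centroid at (70.00, 7.00).
web: A = 12 × 250 = 3000.00, centroid at (70.00, 139.00).
top flange: A = 100 × 14 = 1400.00, centroid at (70.00, 271.00).
ΣA = 6360.00 mm², ΣAx_c = 445200.00 mm³, ΣAy_c = 810120.00 mm³.
x_c = 445200.00/6360.00 = 70.00 mm; y_c = 810120.00/6360.00 = 127.38 mm.

x_c = 70.00 mm, y_c = 127.38 mm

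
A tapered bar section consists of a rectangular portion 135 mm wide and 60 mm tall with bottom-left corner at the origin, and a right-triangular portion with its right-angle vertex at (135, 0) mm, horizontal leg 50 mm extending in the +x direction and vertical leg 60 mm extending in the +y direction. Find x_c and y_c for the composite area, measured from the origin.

rectangular portion: A = 135 × 60 = 8100.00, centroid at (67.50, 30.00).
triangular portion: A = ½·50·60 = 1500.00, centroid at (151.67, 20.00).
ΣA = 9600.00 mm², ΣAx_c = 774250.00 mm³, ΣAy_c = 273000.00 mm³.
x_c = 774250.00/9600.00 = 80.65 mm; y_c = 273000.00/9600.00 = 28.44 mm.

x_c = 80.65 mm, y_c = 28.44 mm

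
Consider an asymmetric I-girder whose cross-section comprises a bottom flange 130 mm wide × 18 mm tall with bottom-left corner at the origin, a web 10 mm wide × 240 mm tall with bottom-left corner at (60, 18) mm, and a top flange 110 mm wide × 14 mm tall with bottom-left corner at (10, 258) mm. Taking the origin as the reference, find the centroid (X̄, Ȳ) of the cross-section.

Part | A | x̄ᵢ | ȳᵢ | A·x̄ᵢ | A·ȳᵢ
bottom flange | 2340.00 | 65.00 | 9.00 | 152100.00 | 21060.00
web | 2400.00 | 65.00 | 138.00 | 156000.00 | 331200.00
top flange | 1540.00 | 65.00 | 265.00 | 100100.00 | 408100.00
Σ | 6280.00 |  |  | 408200.00 | 760360.00
X̄ = 408200.00 / 6280.00 = 65.00 mm
Ȳ = 760360.00 / 6280.00 = 121.08 mm

X̄ = 65.00 mm, Ȳ = 121.08 mm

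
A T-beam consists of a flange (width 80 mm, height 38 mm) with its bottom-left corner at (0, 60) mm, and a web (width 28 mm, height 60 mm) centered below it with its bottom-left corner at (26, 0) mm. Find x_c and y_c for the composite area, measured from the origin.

Part | A | x̄ᵢ | ȳᵢ | A·x̄ᵢ | A·ȳᵢ
web | 1680.00 | 40.00 | 30.00 | 67200.00 | 50400.00
flange | 3040.00 | 40.00 | 79.00 | 121600.00 | 240160.00
Σ | 4720.00 |  |  | 188800.00 | 290560.00
x_c = 188800.00 / 4720.00 = 40.00 mm
y_c = 290560.00 / 4720.00 = 61.56 mm

x_c = 40.00 mm, y_c = 61.56 mm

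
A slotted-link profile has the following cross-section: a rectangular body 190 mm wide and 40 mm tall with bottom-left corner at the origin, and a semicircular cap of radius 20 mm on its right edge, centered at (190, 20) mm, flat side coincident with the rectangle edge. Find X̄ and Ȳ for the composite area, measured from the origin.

rectangular body: A = 190 × 40 = 7600.00, centroid at (95.00, 20.00).
semicircular end: A = ½π·20² = 628.32, centroid at (198.49, 20.00).
ΣA = 8228.32 mm²
ΣAX̄ = (7600.00)(95.00) + (628.32)(198.49) = 846713.85 mm³
ΣAȲ = (7600.00)(20.00) + (628.32)(20.00) = 164566.37 mm³
X̄ = 846713.85 / 8228.32 = 102.90 mm
Ȳ = 164566.37 / 8228.32 = 20.00 mm

X̄ = 102.90 mm, Ȳ = 20.00 mm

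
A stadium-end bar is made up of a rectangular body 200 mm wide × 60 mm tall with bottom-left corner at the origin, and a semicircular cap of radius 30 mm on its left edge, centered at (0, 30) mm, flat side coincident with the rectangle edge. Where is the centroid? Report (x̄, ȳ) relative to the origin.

rectangular body: A = 200 × 60 = 12000.00, centroid at (100.00, 30.00).
semicircular end: A = ½π·30² = 1413.72, centroid at (-12.73, 30.00).
ΣA = 13413.72 mm²
ΣAx̄ = (12000.00)(100.00) + (1413.72)(-12.73) = 1182000.00 mm³
ΣAȳ = (12000.00)(30.00) + (1413.72)(30.00) = 402411.50 mm³
x̄ = 1182000.00 / 13413.72 = 88.12 mm
ȳ = 402411.50 / 13413.72 = 30.00 mm

x̄ = 88.12 mm, ȳ = 30.00 mm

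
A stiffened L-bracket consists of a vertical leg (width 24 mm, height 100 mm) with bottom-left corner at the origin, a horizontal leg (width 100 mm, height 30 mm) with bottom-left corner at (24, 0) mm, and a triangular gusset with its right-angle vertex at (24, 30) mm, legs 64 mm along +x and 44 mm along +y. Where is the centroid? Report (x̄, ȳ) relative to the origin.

vertical leg: A = 24 × 100 = 2400.00, centroid at (12.00, 50.00).
horizontal leg: A = 100 × 30 = 3000.00, centroid at (74.00, 15.00).
gusset: A = ½·64·44 = 1408.00, centroid at (45.33, 44.67).
ΣA = 6808.00 mm²
ΣAx̄ = (2400.00)(12.00) + (3000.00)(74.00) + (1408.00)(45.33) = 314629.33 mm³
ΣAȳ = (2400.00)(50.00) + (3000.00)(15.00) + (1408.00)(44.67) = 227890.67 mm³
x̄ = 314629.33 / 6808.00 = 46.21 mm
ȳ = 227890.67 / 6808.00 = 33.47 mm

x̄ = 46.21 mm, ȳ = 33.47 mm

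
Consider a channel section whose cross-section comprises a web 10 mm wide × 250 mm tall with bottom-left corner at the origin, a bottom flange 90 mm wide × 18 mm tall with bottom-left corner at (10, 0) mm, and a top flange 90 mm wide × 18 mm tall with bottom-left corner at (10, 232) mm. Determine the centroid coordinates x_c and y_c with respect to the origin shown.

Part | A | x̄ᵢ | ȳᵢ | A·x̄ᵢ | A·ȳᵢ
web | 2500.00 | 5.00 | 125.00 | 12500.00 | 312500.00
bottom flange | 1620.00 | 55.00 | 9.00 | 89100.00 | 14580.00
top flange | 1620.00 | 55.00 | 241.00 | 89100.00 | 390420.00
Σ | 5740.00 |  |  | 190700.00 | 717500.00
x_c = 190700.00 / 5740.00 = 33.22 mm
y_c = 717500.00 / 5740.00 = 125.00 mm

x_c = 33.22 mm, y_c = 125.00 mm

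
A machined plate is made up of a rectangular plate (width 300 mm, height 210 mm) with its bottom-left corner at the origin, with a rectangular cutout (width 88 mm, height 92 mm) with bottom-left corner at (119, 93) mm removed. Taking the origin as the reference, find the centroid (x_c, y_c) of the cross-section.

x_c = 148.08 mm, y_c = 99.99 mm

Part | A | x̄ᵢ | ȳᵢ | A·x̄ᵢ | A·ȳᵢ
plate | 63000.00 | 150.00 | 105.00 | 9450000.00 | 6615000.00
hole | -8096.00 | 163.00 | 139.00 | -1319648.00 | -1125344.00
Σ | 54904.00 |  |  | 8130352.00 | 5489656.00
x_c = 8130352.00 / 54904.00 = 148.08 mm
y_c = 5489656.00 / 54904.00 = 99.99 mm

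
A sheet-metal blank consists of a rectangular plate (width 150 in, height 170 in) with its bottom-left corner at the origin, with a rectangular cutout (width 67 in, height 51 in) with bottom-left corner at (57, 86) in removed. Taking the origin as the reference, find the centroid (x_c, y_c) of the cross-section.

x_c = 72.60 in, y_c = 80.90 in

plate: A = 150 × 170 = 25500.00, centroid at (75.00, 85.00).
hole: A = −(67 × 51) = -3417.00, centroid at (90.50, 111.50).
ΣA = 22083.00 in², ΣAx_c = 1603261.50 in³, ΣAy_c = 1786504.50 in³.
x_c = 1603261.50/22083.00 = 72.60 in; y_c = 1786504.50/22083.00 = 80.90 in.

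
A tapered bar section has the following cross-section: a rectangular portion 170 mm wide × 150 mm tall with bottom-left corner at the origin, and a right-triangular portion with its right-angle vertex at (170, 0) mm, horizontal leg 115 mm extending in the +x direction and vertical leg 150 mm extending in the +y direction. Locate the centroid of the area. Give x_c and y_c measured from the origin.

rectangular portion: A = 170 × 150 = 25500.00, centroid at (85.00, 75.00).
triangular portion: A = ½·115·150 = 8625.00, centroid at (208.33, 50.00).
ΣA = 34125.00 mm², ΣAx_c = 3964375.00 mm³, ΣAy_c = 2343750.00 mm³.
x_c = 3964375.00/34125.00 = 116.17 mm; y_c = 2343750.00/34125.00 = 68.68 mm.

x_c = 116.17 mm, y_c = 68.68 mm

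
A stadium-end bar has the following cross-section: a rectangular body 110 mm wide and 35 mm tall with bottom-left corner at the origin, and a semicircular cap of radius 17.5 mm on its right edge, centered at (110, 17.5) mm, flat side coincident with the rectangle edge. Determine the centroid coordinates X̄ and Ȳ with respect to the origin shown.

X̄ = 61.93 mm, Ȳ = 17.50 mm

Part | A | x̄ᵢ | ȳᵢ | A·x̄ᵢ | A·ȳᵢ
rectangular body | 3850.00 | 55.00 | 17.50 | 211750.00 | 67375.00
semicircular end | 481.06 | 117.43 | 17.50 | 56489.12 | 8418.49
Σ | 4331.06 |  |  | 268239.12 | 75793.49
X̄ = 268239.12 / 4331.06 = 61.93 mm
Ȳ = 75793.49 / 4331.06 = 17.50 mm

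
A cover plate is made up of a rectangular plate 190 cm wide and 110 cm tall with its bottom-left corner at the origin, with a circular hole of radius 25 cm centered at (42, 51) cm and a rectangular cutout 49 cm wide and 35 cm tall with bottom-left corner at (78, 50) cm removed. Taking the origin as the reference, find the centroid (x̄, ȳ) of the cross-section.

x̄ = 100.30 cm, ȳ = 54.21 cm

plate: A = 190 × 110 = 20900.00, centroid at (95.00, 55.00).
hole 1: A = −π·25² = -1963.50, centroid at (42.00, 51.00).
hole 2: A = −(49 × 35) = -1715.00, centroid at (102.50, 67.50).
ΣA = 17221.50 cm²
ΣAx̄ = (20900.00)(95.00) + (-1963.50)(42.00) + (-1715.00)(102.50) = 1727245.69 cm³
ΣAȳ = (20900.00)(55.00) + (-1963.50)(51.00) + (-1715.00)(67.50) = 933599.23 cm³
x̄ = 1727245.69 / 17221.50 = 100.30 cm
ȳ = 933599.23 / 17221.50 = 54.21 cm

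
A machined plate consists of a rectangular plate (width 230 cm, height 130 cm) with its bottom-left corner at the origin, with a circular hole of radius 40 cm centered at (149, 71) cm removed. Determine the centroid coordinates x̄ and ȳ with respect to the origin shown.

x̄ = 108.13 cm, ȳ = 63.79 cm

plate: A = 230 × 130 = 29900.00, centroid at (115.00, 65.00).
hole: A = −π·40² = -5026.55, centroid at (149.00, 71.00).
ΣA = 24873.45 cm², ΣAx̄ = 2689544.31 cm³, ΣAȳ = 1586615.07 cm³.
x̄ = 2689544.31/24873.45 = 108.13 cm; ȳ = 1586615.07/24873.45 = 63.79 cm.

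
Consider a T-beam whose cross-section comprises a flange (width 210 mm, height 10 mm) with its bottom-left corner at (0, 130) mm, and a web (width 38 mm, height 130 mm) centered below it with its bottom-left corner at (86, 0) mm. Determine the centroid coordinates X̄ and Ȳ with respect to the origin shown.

web: A = 38 × 130 = 4940.00, centroid at (105.00, 65.00).
flange: A = 210 × 10 = 2100.00, centroid at (105.00, 135.00).
ΣA = 7040.00 mm², ΣAX̄ = 739200.00 mm³, ΣAȲ = 604600.00 mm³.
X̄ = 739200.00/7040.00 = 105.00 mm; Ȳ = 604600.00/7040.00 = 85.88 mm.

X̄ = 105.00 mm, Ȳ = 85.88 mm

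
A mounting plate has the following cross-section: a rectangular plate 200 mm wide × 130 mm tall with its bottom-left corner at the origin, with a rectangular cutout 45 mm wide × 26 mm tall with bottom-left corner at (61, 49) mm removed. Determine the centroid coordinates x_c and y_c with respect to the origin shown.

x_c = 100.78 mm, y_c = 65.14 mm

plate: A = 200 × 130 = 26000.00, centroid at (100.00, 65.00).
hole: A = −(45 × 26) = -1170.00, centroid at (83.50, 62.00).
ΣA = 24830.00 mm²
ΣAx_c = (26000.00)(100.00) + (-1170.00)(83.50) = 2502305.00 mm³
ΣAy_c = (26000.00)(65.00) + (-1170.00)(62.00) = 1617460.00 mm³
x_c = 2502305.00 / 24830.00 = 100.78 mm
y_c = 1617460.00 / 24830.00 = 65.14 mm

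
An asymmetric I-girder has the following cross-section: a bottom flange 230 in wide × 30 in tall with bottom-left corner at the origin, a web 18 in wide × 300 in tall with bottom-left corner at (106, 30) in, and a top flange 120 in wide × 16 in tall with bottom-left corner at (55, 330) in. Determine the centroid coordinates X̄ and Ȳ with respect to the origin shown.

bottom flange: A = 230 × 30 = 6900.00, centroid at (115.00, 15.00).
web: A = 18 × 300 = 5400.00, centroid at (115.00, 180.00).
top flange: A = 120 × 16 = 1920.00, centroid at (115.00, 338.00).
ΣA = 14220.00 in²
ΣAX̄ = (6900.00)(115.00) + (5400.00)(115.00) + (1920.00)(115.00) = 1635300.00 in³
ΣAȲ = (6900.00)(15.00) + (5400.00)(180.00) + (1920.00)(338.00) = 1724460.00 in³
X̄ = 1635300.00 / 14220.00 = 115.00 in
Ȳ = 1724460.00 / 14220.00 = 121.27 in

X̄ = 115.00 in, Ȳ = 121.27 in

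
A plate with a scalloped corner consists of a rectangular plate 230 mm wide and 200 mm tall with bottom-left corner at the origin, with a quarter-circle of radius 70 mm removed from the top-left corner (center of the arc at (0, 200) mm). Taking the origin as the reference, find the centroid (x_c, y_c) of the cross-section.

plate: A = 230 × 200 = 46000.00, centroid at (115.00, 100.00).
removed quarter-circle: A = −¼π·70² = -3848.45, centroid at (29.71, 170.29).
ΣA = 42151.55 mm²
ΣAx_c = (46000.00)(115.00) + (-3848.45)(29.71) = 5175666.67 mm³
ΣAy_c = (46000.00)(100.00) + (-3848.45)(170.29) = 3944643.13 mm³
x_c = 5175666.67 / 42151.55 = 122.79 mm
y_c = 3944643.13 / 42151.55 = 93.58 mm

x_c = 122.79 mm, y_c = 93.58 mm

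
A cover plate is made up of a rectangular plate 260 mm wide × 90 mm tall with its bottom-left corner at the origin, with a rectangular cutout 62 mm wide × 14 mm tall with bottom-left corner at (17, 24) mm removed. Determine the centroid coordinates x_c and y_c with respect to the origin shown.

plate: A = 260 × 90 = 23400.00, centroid at (130.00, 45.00).
hole: A = −(62 × 14) = -868.00, centroid at (48.00, 31.00).
ΣA = 22532.00 mm²
ΣAx_c = (23400.00)(130.00) + (-868.00)(48.00) = 3000336.00 mm³
ΣAy_c = (23400.00)(45.00) + (-868.00)(31.00) = 1026092.00 mm³
x_c = 3000336.00 / 22532.00 = 133.16 mm
y_c = 1026092.00 / 22532.00 = 45.54 mm

x_c = 133.16 mm, y_c = 45.54 mm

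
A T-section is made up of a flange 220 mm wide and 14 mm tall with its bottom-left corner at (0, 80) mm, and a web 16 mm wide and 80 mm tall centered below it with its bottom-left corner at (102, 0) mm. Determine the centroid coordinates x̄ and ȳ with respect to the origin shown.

x̄ = 110.00 mm, ȳ = 73.20 mm

Part | A | x̄ᵢ | ȳᵢ | A·x̄ᵢ | A·ȳᵢ
web | 1280.00 | 110.00 | 40.00 | 140800.00 | 51200.00
flange | 3080.00 | 110.00 | 87.00 | 338800.00 | 267960.00
Σ | 4360.00 |  |  | 479600.00 | 319160.00
x̄ = 479600.00 / 4360.00 = 110.00 mm
ȳ = 319160.00 / 4360.00 = 73.20 mm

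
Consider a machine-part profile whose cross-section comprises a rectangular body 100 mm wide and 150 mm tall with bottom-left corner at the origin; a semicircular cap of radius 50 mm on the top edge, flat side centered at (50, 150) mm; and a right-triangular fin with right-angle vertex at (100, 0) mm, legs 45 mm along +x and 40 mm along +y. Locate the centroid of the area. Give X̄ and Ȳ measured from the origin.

rectangular body: A = 100 × 150 = 15000.00, centroid at (50.00, 75.00).
semicircular top: A = ½π·50² = 3926.99, centroid at (50.00, 171.22).
triangular fin: A = ½·45·40 = 900.00, centroid at (115.00, 13.33).
ΣA = 19826.99 mm²
ΣAX̄ = (15000.00)(50.00) + (3926.99)(50.00) + (900.00)(115.00) = 1049849.54 mm³
ΣAȲ = (15000.00)(75.00) + (3926.99)(171.22) + (900.00)(13.33) = 1809381.96 mm³
X̄ = 1049849.54 / 19826.99 = 52.95 mm
Ȳ = 1809381.96 / 19826.99 = 91.26 mm

X̄ = 52.95 mm, Ȳ = 91.26 mm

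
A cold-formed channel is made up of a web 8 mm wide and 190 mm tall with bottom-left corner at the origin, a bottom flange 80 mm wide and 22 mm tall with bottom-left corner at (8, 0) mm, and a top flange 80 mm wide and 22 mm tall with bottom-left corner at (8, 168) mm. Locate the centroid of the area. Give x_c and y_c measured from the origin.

Part | A | x̄ᵢ | ȳᵢ | A·x̄ᵢ | A·ȳᵢ
web | 1520.00 | 4.00 | 95.00 | 6080.00 | 144400.00
bottom flange | 1760.00 | 48.00 | 11.00 | 84480.00 | 19360.00
top flange | 1760.00 | 48.00 | 179.00 | 84480.00 | 315040.00
Σ | 5040.00 |  |  | 175040.00 | 478800.00
x_c = 175040.00 / 5040.00 = 34.73 mm
y_c = 478800.00 / 5040.00 = 95.00 mm

x_c = 34.73 mm, y_c = 95.00 mm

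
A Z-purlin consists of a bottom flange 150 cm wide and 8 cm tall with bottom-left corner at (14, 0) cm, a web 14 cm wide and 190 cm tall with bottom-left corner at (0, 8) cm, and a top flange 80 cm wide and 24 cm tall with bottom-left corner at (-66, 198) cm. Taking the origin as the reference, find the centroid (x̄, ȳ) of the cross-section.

bottom flange: A = 150 × 8 = 1200.00, centroid at (89.00, 4.00).
web: A = 14 × 190 = 2660.00, centroid at (7.00, 103.00).
top flange: A = 80 × 24 = 1920.00, centroid at (-26.00, 210.00).
ΣA = 5780.00 cm²
ΣAx̄ = (1200.00)(89.00) + (2660.00)(7.00) + (1920.00)(-26.00) = 75500.00 cm³
ΣAȳ = (1200.00)(4.00) + (2660.00)(103.00) + (1920.00)(210.00) = 681980.00 cm³
x̄ = 75500.00 / 5780.00 = 13.06 cm
ȳ = 681980.00 / 5780.00 = 117.99 cm

x̄ = 13.06 cm, ȳ = 117.99 cm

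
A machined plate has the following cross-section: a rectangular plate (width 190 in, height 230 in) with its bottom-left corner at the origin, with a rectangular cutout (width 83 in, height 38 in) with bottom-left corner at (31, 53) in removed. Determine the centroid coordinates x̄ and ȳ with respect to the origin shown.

x̄ = 96.75 in, ȳ = 118.34 in

Part | A | x̄ᵢ | ȳᵢ | A·x̄ᵢ | A·ȳᵢ
plate | 43700.00 | 95.00 | 115.00 | 4151500.00 | 5025500.00
hole | -3154.00 | 72.50 | 72.00 | -228665.00 | -227088.00
Σ | 40546.00 |  |  | 3922835.00 | 4798412.00
x̄ = 3922835.00 / 40546.00 = 96.75 in
ȳ = 4798412.00 / 40546.00 = 118.34 in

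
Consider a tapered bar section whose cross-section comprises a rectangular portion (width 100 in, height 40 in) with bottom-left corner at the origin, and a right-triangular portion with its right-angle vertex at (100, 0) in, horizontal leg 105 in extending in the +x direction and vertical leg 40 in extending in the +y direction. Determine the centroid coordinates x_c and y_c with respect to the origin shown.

x_c = 79.26 in, y_c = 17.70 in

Part | A | x̄ᵢ | ȳᵢ | A·x̄ᵢ | A·ȳᵢ
rectangular portion | 4000.00 | 50.00 | 20.00 | 200000.00 | 80000.00
triangular portion | 2100.00 | 135.00 | 13.33 | 283500.00 | 28000.00
Σ | 6100.00 |  |  | 483500.00 | 108000.00
x_c = 483500.00 / 6100.00 = 79.26 in
y_c = 108000.00 / 6100.00 = 17.70 in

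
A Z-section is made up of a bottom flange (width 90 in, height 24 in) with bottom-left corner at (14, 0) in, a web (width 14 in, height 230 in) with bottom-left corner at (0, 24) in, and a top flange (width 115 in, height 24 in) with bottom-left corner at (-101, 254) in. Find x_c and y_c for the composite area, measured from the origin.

bottom flange: A = 90 × 24 = 2160.00, centroid at (59.00, 12.00).
web: A = 14 × 230 = 3220.00, centroid at (7.00, 139.00).
top flange: A = 115 × 24 = 2760.00, centroid at (-43.50, 266.00).
ΣA = 8140.00 in², ΣAx_c = 29920.00 in³, ΣAy_c = 1207660.00 in³.
x_c = 29920.00/8140.00 = 3.68 in; y_c = 1207660.00/8140.00 = 148.36 in.

x_c = 3.68 in, y_c = 148.36 in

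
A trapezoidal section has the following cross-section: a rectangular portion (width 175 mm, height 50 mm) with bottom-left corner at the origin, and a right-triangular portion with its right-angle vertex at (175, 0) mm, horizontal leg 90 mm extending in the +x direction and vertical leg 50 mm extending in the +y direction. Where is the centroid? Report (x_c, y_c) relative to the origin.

x_c = 111.53 mm, y_c = 23.30 mm

rectangular portion: A = 175 × 50 = 8750.00, centroid at (87.50, 25.00).
triangular portion: A = ½·90·50 = 2250.00, centroid at (205.00, 16.67).
ΣA = 11000.00 mm²
ΣAx_c = (8750.00)(87.50) + (2250.00)(205.00) = 1226875.00 mm³
ΣAy_c = (8750.00)(25.00) + (2250.00)(16.67) = 256250.00 mm³
x_c = 1226875.00 / 11000.00 = 111.53 mm
y_c = 256250.00 / 11000.00 = 23.30 mm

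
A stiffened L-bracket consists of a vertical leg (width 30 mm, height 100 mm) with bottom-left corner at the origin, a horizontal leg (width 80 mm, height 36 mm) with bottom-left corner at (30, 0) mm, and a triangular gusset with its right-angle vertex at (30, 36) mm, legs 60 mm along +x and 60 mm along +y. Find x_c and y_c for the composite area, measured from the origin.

vertical leg: A = 30 × 100 = 3000.00, centroid at (15.00, 50.00).
horizontal leg: A = 80 × 36 = 2880.00, centroid at (70.00, 18.00).
gusset: A = ½·60·60 = 1800.00, centroid at (50.00, 56.00).
ΣA = 7680.00 mm², ΣAx_c = 336600.00 mm³, ΣAy_c = 302640.00 mm³.
x_c = 336600.00/7680.00 = 43.83 mm; y_c = 302640.00/7680.00 = 39.41 mm.

x_c = 43.83 mm, y_c = 39.41 mm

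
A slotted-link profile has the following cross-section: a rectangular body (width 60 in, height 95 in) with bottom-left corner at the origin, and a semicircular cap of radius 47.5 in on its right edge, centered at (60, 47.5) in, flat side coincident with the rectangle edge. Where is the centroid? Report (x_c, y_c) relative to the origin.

rectangular body: A = 60 × 95 = 5700.00, centroid at (30.00, 47.50).
semicircular end: A = ½π·47.5² = 3544.11, centroid at (80.16, 47.50).
ΣA = 9244.11 in², ΣAx_c = 455094.47 in³, ΣAy_c = 439095.19 in³.
x_c = 455094.47/9244.11 = 49.23 in; y_c = 439095.19/9244.11 = 47.50 in.

x_c = 49.23 in, y_c = 47.50 in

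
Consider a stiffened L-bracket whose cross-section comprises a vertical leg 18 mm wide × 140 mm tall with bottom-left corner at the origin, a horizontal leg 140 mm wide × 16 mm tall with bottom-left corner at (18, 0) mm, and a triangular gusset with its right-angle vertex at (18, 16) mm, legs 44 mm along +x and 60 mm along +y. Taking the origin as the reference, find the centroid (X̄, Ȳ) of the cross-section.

X̄ = 43.24 mm, Ȳ = 39.78 mm

Part | A | x̄ᵢ | ȳᵢ | A·x̄ᵢ | A·ȳᵢ
vertical leg | 2520.00 | 9.00 | 70.00 | 22680.00 | 176400.00
horizontal leg | 2240.00 | 88.00 | 8.00 | 197120.00 | 17920.00
gusset | 1320.00 | 32.67 | 36.00 | 43120.00 | 47520.00
Σ | 6080.00 |  |  | 262920.00 | 241840.00
X̄ = 262920.00 / 6080.00 = 43.24 mm
Ȳ = 241840.00 / 6080.00 = 39.78 mm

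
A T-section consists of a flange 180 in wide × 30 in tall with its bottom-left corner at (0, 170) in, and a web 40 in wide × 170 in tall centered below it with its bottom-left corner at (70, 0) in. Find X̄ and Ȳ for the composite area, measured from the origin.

X̄ = 90.00 in, Ȳ = 129.26 in

web: A = 40 × 170 = 6800.00, centroid at (90.00, 85.00).
flange: A = 180 × 30 = 5400.00, centroid at (90.00, 185.00).
ΣA = 12200.00 in²
ΣAX̄ = (6800.00)(90.00) + (5400.00)(90.00) = 1098000.00 in³
ΣAȲ = (6800.00)(85.00) + (5400.00)(185.00) = 1577000.00 in³
X̄ = 1098000.00 / 12200.00 = 90.00 in
Ȳ = 1577000.00 / 12200.00 = 129.26 in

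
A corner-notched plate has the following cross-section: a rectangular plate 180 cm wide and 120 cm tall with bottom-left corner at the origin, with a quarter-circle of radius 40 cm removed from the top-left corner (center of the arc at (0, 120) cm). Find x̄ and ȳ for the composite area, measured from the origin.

x̄ = 94.51 cm, ȳ = 57.34 cm

plate: A = 180 × 120 = 21600.00, centroid at (90.00, 60.00).
removed quarter-circle: A = −¼π·40² = -1256.64, centroid at (16.98, 103.02).
ΣA = 20343.36 cm²
ΣAx̄ = (21600.00)(90.00) + (-1256.64)(16.98) = 1922666.67 cm³
ΣAȳ = (21600.00)(60.00) + (-1256.64)(103.02) = 1166536.89 cm³
x̄ = 1922666.67 / 20343.36 = 94.51 cm
ȳ = 1166536.89 / 20343.36 = 57.34 cm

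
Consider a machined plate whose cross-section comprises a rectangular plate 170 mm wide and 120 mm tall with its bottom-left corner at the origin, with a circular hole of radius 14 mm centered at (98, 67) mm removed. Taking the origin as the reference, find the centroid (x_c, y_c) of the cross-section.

plate: A = 170 × 120 = 20400.00, centroid at (85.00, 60.00).
hole: A = −π·14² = -615.75, centroid at (98.00, 67.00).
ΣA = 19784.25 mm²
ΣAx_c = (20400.00)(85.00) + (-615.75)(98.00) = 1673656.29 mm³
ΣAy_c = (20400.00)(60.00) + (-615.75)(67.00) = 1182744.61 mm³
x_c = 1673656.29 / 19784.25 = 84.60 mm
y_c = 1182744.61 / 19784.25 = 59.78 mm

x_c = 84.60 mm, y_c = 59.78 mm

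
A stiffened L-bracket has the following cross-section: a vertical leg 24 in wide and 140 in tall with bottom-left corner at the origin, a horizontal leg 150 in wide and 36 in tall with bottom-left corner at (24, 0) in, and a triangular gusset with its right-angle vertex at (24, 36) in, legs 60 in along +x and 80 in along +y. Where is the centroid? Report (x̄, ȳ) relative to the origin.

vertical leg: A = 24 × 140 = 3360.00, centroid at (12.00, 70.00).
horizontal leg: A = 150 × 36 = 5400.00, centroid at (99.00, 18.00).
gusset: A = ½·60·80 = 2400.00, centroid at (44.00, 62.67).
ΣA = 11160.00 in²
ΣAx̄ = (3360.00)(12.00) + (5400.00)(99.00) + (2400.00)(44.00) = 680520.00 in³
ΣAȳ = (3360.00)(70.00) + (5400.00)(18.00) + (2400.00)(62.67) = 482800.00 in³
x̄ = 680520.00 / 11160.00 = 60.98 in
ȳ = 482800.00 / 11160.00 = 43.26 in

x̄ = 60.98 in, ȳ = 43.26 in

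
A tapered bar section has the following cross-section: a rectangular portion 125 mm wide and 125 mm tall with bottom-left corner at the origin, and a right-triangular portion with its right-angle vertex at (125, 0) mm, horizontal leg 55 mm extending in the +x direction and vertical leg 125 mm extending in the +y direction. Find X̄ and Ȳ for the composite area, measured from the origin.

X̄ = 77.08 mm, Ȳ = 58.74 mm

rectangular portion: A = 125 × 125 = 15625.00, centroid at (62.50, 62.50).
triangular portion: A = ½·55·125 = 3437.50, centroid at (143.33, 41.67).
ΣA = 19062.50 mm², ΣAX̄ = 1469270.83 mm³, ΣAȲ = 1119791.67 mm³.
X̄ = 1469270.83/19062.50 = 77.08 mm; Ȳ = 1119791.67/19062.50 = 58.74 mm.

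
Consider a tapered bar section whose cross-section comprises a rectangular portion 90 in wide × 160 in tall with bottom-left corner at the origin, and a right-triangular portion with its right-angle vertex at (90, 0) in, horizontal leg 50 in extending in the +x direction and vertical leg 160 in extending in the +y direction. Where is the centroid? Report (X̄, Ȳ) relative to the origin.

rectangular portion: A = 90 × 160 = 14400.00, centroid at (45.00, 80.00).
triangular portion: A = ½·50·160 = 4000.00, centroid at (106.67, 53.33).
ΣA = 18400.00 in², ΣAX̄ = 1074666.67 in³, ΣAȲ = 1365333.33 in³.
X̄ = 1074666.67/18400.00 = 58.41 in; Ȳ = 1365333.33/18400.00 = 74.20 in.

X̄ = 58.41 in, Ȳ = 74.20 in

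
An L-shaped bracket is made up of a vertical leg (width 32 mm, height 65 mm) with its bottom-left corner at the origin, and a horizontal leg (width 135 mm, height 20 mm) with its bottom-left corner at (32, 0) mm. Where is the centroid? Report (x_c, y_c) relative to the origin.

Part | A | x̄ᵢ | ȳᵢ | A·x̄ᵢ | A·ȳᵢ
vertical leg | 2080.00 | 16.00 | 32.50 | 33280.00 | 67600.00
horizontal leg | 2700.00 | 99.50 | 10.00 | 268650.00 | 27000.00
Σ | 4780.00 |  |  | 301930.00 | 94600.00
x_c = 301930.00 / 4780.00 = 63.17 mm
y_c = 94600.00 / 4780.00 = 19.79 mm

x_c = 63.17 mm, y_c = 19.79 mm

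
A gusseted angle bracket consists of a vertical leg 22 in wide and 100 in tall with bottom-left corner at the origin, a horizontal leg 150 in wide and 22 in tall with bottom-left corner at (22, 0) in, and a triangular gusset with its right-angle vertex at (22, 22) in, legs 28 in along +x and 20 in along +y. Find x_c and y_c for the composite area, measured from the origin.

vertical leg: A = 22 × 100 = 2200.00, centroid at (11.00, 50.00).
horizontal leg: A = 150 × 22 = 3300.00, centroid at (97.00, 11.00).
gusset: A = ½·28·20 = 280.00, centroid at (31.33, 28.67).
ΣA = 5780.00 in², ΣAx_c = 353073.33 in³, ΣAy_c = 154326.67 in³.
x_c = 353073.33/5780.00 = 61.09 in; y_c = 154326.67/5780.00 = 26.70 in.

x_c = 61.09 in, y_c = 26.70 in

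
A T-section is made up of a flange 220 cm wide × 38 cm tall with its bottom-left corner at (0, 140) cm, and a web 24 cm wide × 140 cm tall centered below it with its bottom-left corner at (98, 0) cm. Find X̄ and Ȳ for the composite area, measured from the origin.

web: A = 24 × 140 = 3360.00, centroid at (110.00, 70.00).
flange: A = 220 × 38 = 8360.00, centroid at (110.00, 159.00).
ΣA = 11720.00 cm², ΣAX̄ = 1289200.00 cm³, ΣAȲ = 1564440.00 cm³.
X̄ = 1289200.00/11720.00 = 110.00 cm; Ȳ = 1564440.00/11720.00 = 133.48 cm.

X̄ = 110.00 cm, Ȳ = 133.48 cm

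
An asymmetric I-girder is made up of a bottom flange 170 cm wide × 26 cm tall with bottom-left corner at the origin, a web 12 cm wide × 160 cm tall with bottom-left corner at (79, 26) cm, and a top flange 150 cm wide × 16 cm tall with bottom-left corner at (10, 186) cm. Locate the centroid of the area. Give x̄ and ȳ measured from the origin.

x̄ = 85.00 cm, ȳ = 83.13 cm

Part | A | x̄ᵢ | ȳᵢ | A·x̄ᵢ | A·ȳᵢ
bottom flange | 4420.00 | 85.00 | 13.00 | 375700.00 | 57460.00
web | 1920.00 | 85.00 | 106.00 | 163200.00 | 203520.00
top flange | 2400.00 | 85.00 | 194.00 | 204000.00 | 465600.00
Σ | 8740.00 |  |  | 742900.00 | 726580.00
x̄ = 742900.00 / 8740.00 = 85.00 cm
ȳ = 726580.00 / 8740.00 = 83.13 cm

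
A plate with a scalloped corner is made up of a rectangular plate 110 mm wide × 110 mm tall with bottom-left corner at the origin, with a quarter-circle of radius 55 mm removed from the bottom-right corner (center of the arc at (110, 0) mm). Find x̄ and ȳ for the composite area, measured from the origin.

plate: A = 110 × 110 = 12100.00, centroid at (55.00, 55.00).
removed quarter-circle: A = −¼π·55² = -2375.83, centroid at (86.66, 23.34).
ΣA = 9724.17 mm², ΣAx̄ = 459617.09 mm³, ΣAȳ = 610041.67 mm³.
x̄ = 459617.09/9724.17 = 47.27 mm; ȳ = 610041.67/9724.17 = 62.73 mm.

x̄ = 47.27 mm, ȳ = 62.73 mm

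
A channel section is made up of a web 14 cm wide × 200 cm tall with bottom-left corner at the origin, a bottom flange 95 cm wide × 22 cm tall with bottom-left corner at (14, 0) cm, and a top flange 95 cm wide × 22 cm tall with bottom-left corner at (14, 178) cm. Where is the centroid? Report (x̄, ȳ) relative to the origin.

x̄ = 39.64 cm, ȳ = 100.00 cm

web: A = 14 × 200 = 2800.00, centroid at (7.00, 100.00).
bottom flange: A = 95 × 22 = 2090.00, centroid at (61.50, 11.00).
top flange: A = 95 × 22 = 2090.00, centroid at (61.50, 189.00).
ΣA = 6980.00 cm²
ΣAx̄ = (2800.00)(7.00) + (2090.00)(61.50) + (2090.00)(61.50) = 276670.00 cm³
ΣAȳ = (2800.00)(100.00) + (2090.00)(11.00) + (2090.00)(189.00) = 698000.00 cm³
x̄ = 276670.00 / 6980.00 = 39.64 cm
ȳ = 698000.00 / 6980.00 = 100.00 cm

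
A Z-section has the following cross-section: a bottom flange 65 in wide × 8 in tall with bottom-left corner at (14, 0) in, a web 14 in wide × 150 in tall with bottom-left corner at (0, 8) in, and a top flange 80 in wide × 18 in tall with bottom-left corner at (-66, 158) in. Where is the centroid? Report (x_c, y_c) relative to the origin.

x_c = 0.35 in, y_c = 102.67 in

bottom flange: A = 65 × 8 = 520.00, centroid at (46.50, 4.00).
web: A = 14 × 150 = 2100.00, centroid at (7.00, 83.00).
top flange: A = 80 × 18 = 1440.00, centroid at (-26.00, 167.00).
ΣA = 4060.00 in²
ΣAx_c = (520.00)(46.50) + (2100.00)(7.00) + (1440.00)(-26.00) = 1440.00 in³
ΣAy_c = (520.00)(4.00) + (2100.00)(83.00) + (1440.00)(167.00) = 416860.00 in³
x_c = 1440.00 / 4060.00 = 0.35 in
y_c = 416860.00 / 4060.00 = 102.67 in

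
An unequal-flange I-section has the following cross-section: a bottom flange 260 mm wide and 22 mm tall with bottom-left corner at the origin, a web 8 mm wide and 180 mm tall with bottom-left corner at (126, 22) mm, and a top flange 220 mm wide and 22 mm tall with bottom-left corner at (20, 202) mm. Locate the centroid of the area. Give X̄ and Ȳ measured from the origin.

X̄ = 130.00 mm, Ȳ = 104.59 mm

bottom flange: A = 260 × 22 = 5720.00, centroid at (130.00, 11.00).
web: A = 8 × 180 = 1440.00, centroid at (130.00, 112.00).
top flange: A = 220 × 22 = 4840.00, centroid at (130.00, 213.00).
ΣA = 12000.00 mm², ΣAX̄ = 1560000.00 mm³, ΣAȲ = 1255120.00 mm³.
X̄ = 1560000.00/12000.00 = 130.00 mm; Ȳ = 1255120.00/12000.00 = 104.59 mm.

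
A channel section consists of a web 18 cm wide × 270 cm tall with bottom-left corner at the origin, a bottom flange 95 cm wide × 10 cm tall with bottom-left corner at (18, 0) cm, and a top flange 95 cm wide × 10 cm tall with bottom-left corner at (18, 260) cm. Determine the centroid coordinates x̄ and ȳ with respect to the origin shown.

x̄ = 24.88 cm, ȳ = 135.00 cm

web: A = 18 × 270 = 4860.00, centroid at (9.00, 135.00).
bottom flange: A = 95 × 10 = 950.00, centroid at (65.50, 5.00).
top flange: A = 95 × 10 = 950.00, centroid at (65.50, 265.00).
ΣA = 6760.00 cm², ΣAx̄ = 168190.00 cm³, ΣAȳ = 912600.00 cm³.
x̄ = 168190.00/6760.00 = 24.88 cm; ȳ = 912600.00/6760.00 = 135.00 cm.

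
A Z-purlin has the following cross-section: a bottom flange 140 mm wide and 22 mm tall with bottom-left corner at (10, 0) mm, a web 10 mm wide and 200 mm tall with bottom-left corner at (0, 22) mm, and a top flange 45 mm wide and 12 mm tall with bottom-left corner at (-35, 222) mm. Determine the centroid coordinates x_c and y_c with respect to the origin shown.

Part | A | x̄ᵢ | ȳᵢ | A·x̄ᵢ | A·ȳᵢ
bottom flange | 3080.00 | 80.00 | 11.00 | 246400.00 | 33880.00
web | 2000.00 | 5.00 | 122.00 | 10000.00 | 244000.00
top flange | 540.00 | -12.50 | 228.00 | -6750.00 | 123120.00
Σ | 5620.00 |  |  | 249650.00 | 401000.00
x_c = 249650.00 / 5620.00 = 44.42 mm
y_c = 401000.00 / 5620.00 = 71.35 mm

x_c = 44.42 mm, y_c = 71.35 mm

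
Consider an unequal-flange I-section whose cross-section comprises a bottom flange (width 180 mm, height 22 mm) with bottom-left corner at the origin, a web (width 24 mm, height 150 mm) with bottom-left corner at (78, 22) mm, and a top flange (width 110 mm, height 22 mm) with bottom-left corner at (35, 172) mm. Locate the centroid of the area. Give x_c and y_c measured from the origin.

Part | A | x̄ᵢ | ȳᵢ | A·x̄ᵢ | A·ȳᵢ
bottom flange | 3960.00 | 90.00 | 11.00 | 356400.00 | 43560.00
web | 3600.00 | 90.00 | 97.00 | 324000.00 | 349200.00
top flange | 2420.00 | 90.00 | 183.00 | 217800.00 | 442860.00
Σ | 9980.00 |  |  | 898200.00 | 835620.00
x_c = 898200.00 / 9980.00 = 90.00 mm
y_c = 835620.00 / 9980.00 = 83.73 mm

x_c = 90.00 mm, y_c = 83.73 mm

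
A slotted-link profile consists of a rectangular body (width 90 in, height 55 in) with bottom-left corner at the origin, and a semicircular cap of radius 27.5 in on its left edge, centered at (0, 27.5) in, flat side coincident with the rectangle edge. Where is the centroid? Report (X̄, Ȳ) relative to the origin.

rectangular body: A = 90 × 55 = 4950.00, centroid at (45.00, 27.50).
semicircular end: A = ½π·27.5² = 1187.91, centroid at (-11.67, 27.50).
ΣA = 6137.91 in²
ΣAX̄ = (4950.00)(45.00) + (1187.91)(-11.67) = 208885.42 in³
ΣAȲ = (4950.00)(27.50) + (1187.91)(27.50) = 168792.65 in³
X̄ = 208885.42 / 6137.91 = 34.03 in
Ȳ = 168792.65 / 6137.91 = 27.50 in

X̄ = 34.03 in, Ȳ = 27.50 in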